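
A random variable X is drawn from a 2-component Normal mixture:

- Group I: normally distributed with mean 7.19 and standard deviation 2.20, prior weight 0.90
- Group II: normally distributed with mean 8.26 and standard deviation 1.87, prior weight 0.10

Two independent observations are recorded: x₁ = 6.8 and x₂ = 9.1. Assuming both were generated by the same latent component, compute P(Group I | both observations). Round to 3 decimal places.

0.868

The responsibility of component k is π_k f_k(x) divided by Σ_j π_j f_j(x).
Since both observations come from the same component, the likelihood for component k is f_k(x₁)·f_k(x₂).
  L_I = [0.17851] × [0.124398] = 0.0222064
  L_II = [0.15729] × [0.192865] = 0.0303358
Multiply by the mixture weights:
  π_I·L_I = 0.90 × 0.0222064 = 0.0199858
  π_II·L_II = 0.10 × 0.0303358 = 0.00303358
Denominator: 0.0199858 + 0.00303358 = 0.0230193
Responsibility of Group I: 0.0199858 / 0.0230193 ≈ 0.868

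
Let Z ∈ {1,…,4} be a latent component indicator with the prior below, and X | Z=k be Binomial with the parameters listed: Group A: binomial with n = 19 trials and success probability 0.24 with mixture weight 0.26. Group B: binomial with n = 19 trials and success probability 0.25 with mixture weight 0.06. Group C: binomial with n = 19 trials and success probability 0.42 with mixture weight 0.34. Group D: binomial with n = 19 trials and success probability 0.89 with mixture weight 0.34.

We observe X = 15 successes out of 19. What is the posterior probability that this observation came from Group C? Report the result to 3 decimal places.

Posterior ∝ prior × likelihood, so P(k | x) ∝ w_k f_k(x); normalise over all components.
Binomial probabilities:
  p_A = C(19,15)·0.24^15·0.76^4 = 3876·5.04857e-10·0.333622 = 6.5284e-07
  p_B = C(19,15)·0.25^15·0.75^4 = 3876·9.31323e-10·0.316406 = 1.14217e-06
  p_C = C(19,15)·0.42^15·0.58^4 = 3876·2.23223e-06·0.113165 = 0.000979118
  p_D = C(19,15)·0.89^15·0.11^4 = 3876·0.174121·0.00014641 = 0.0988108
Prior × likelihood for each component:
  w_A·p_A = 0.26 × 6.5284e-07 = 1.69738e-07
  w_B·p_B = 0.06 × 1.14217e-06 = 6.85299e-08
  w_C·p_C = 0.34 × 0.000979118 = 0.0003329
  w_D·p_D = 0.34 × 0.0988108 = 0.0335957
Evidence: 1.69738e-07 + 6.85299e-08 + 0.0003329 + 0.0335957 = 0.0339288
P(Group C | the observation) = 0.0003329 / 0.0339288 ≈ 0.010

0.010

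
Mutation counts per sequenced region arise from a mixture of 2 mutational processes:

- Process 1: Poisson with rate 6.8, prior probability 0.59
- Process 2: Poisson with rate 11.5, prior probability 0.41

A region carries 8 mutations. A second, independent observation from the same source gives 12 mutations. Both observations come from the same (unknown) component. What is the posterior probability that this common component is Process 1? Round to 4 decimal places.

0.3220

Apply Bayes' rule: the posterior for each component is proportional to its prior times its likelihood at x.
Since both observations come from the same component, the likelihood for component k is f_k(x₁)·f_k(x₂).
  p_1 = [e^(−6.8)·6.8^8/8! = 0.126284] × [0.0227283] = 0.00287022
  p_2 = [e^(−11.5)·11.5^8/8! = 0.0768556] × [0.113149] = 0.00869613
Weight by the priors:
  π_1·p_1 = 0.59 × 0.00287022 = 0.00169343
  π_2·p_2 = 0.41 × 0.00869613 = 0.00356542
Normaliser: 0.00169343 + 0.00356542 = 0.00525885
Responsibility of Process 1: 0.00169343 / 0.00525885 ≈ 0.3220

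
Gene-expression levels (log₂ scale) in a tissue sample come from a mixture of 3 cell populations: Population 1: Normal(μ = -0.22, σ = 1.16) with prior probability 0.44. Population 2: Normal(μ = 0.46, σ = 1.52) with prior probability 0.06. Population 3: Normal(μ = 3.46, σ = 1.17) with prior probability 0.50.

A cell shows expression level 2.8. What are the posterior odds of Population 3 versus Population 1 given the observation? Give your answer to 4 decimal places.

28.4775

The posterior odds equal the prior odds times the likelihood ratio: (P(Z=i)/P(Z=j))·(f_i(x)/f_j(x)).
Component likelihoods at x = 2.8:
  L_1 = 0.0116049
  L_2 = 0.0802476
  L_3 = 0.290821
Posterior odds = (P(Z=3)·L_3) / (P(Z=1)·L_1) = (0.50·0.290821) / (0.44·0.0116049) = 0.14541 / 0.00510615 ≈ 28.4775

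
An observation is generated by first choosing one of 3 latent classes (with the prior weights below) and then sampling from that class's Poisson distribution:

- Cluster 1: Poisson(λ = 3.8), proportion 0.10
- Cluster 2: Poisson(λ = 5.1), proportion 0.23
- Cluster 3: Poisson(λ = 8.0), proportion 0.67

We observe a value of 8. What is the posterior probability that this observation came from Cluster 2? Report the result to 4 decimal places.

Posterior ∝ prior × likelihood, so P(k | x) ∝ w_k f_k(x); normalise over all components.
Evaluate each component's likelihood at the observed value:
  p_1 = e^(−3.8)·3.8^8/8! = 0.0241229
  p_2 = e^(−5.1)·5.1^8/8! = 0.0692052
  p_3 = e^(−8.0)·8.0^8/8! = 0.139587
Unnormalised posteriors:
  w_1·p_1 = 0.10 × 0.0241229 = 0.00241229
  w_2·p_2 = 0.23 × 0.0692052 = 0.0159172
  w_3·p_3 = 0.67 × 0.139587 = 0.093523
Sum: 0.00241229 + 0.0159172 + 0.093523 = 0.111852
P(Cluster 2 | x) = 0.0159172 / 0.111852 ≈ 0.1423

0.1423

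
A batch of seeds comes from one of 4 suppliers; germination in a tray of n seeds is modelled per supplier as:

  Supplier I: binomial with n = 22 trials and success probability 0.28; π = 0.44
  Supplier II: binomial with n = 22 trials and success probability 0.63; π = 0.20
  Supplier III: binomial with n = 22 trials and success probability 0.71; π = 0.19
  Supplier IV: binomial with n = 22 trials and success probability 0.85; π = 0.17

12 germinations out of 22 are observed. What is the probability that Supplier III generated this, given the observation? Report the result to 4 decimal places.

By Bayes' theorem, P(k | x) = π_k f_k(x) / Σ_j π_j f_j(x).
Evaluate each component's likelihood at the observed value:
  L_I = C(22,12)·0.28^12·0.72^10 = 646646·2.32218e-07·0.0374391 = 0.00562196
  L_II = C(22,12)·0.63^12·0.37^10 = 646646·0.00390919·4.80858e-05 = 0.121554
  L_III = C(22,12)·0.71^12·0.29^10 = 646646·0.0164097·4.20707e-06 = 0.0446423
  L_IV = C(22,12)·0.85^12·0.15^10 = 646646·0.142242·5.7665e-09 = 0.000530403
Weight by the priors:
  π_I·L_I = 0.44 × 0.00562196 = 0.00247366
  π_II·L_II = 0.20 × 0.121554 = 0.0243109
  π_III·L_III = 0.19 × 0.0446423 = 0.00848204
  π_IV·L_IV = 0.17 × 0.000530403 = 9.01686e-05
Marginal: 0.00247366 + 0.0243109 + 0.00848204 + 9.01686e-05 = 0.0353567
P(Supplier III | 12 germinations out of 22) = 0.00848204 / 0.0353567 ≈ 0.2399

0.2399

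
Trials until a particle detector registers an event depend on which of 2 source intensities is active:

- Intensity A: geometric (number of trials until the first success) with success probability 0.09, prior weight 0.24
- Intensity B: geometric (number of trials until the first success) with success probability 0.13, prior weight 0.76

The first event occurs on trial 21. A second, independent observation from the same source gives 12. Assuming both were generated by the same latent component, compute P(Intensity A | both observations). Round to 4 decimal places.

Apply Bayes' rule: the posterior for each component is proportional to its prior times its likelihood at x.
Since both observations come from the same component, the likelihood for component k is f_k(x₁)·f_k(x₂).
  p_A = [0.09·(1−0.09)^20 = 0.09·0.151645 = 0.013648] × [0.0318932] = 0.000435279
  p_B = [0.13·(1−0.13)^20 = 0.13·0.0617142 = 0.00802285] × [0.0280967] = 0.000225415
Unnormalised posteriors:
  w_A·p_A = 0.24 × 0.000435279 = 0.000104467
  w_B·p_B = 0.76 × 0.000225415 = 0.000171316
Marginal: 0.000104467 + 0.000171316 = 0.000275783
P(Intensity A | data) ≈ 0.3788

0.3788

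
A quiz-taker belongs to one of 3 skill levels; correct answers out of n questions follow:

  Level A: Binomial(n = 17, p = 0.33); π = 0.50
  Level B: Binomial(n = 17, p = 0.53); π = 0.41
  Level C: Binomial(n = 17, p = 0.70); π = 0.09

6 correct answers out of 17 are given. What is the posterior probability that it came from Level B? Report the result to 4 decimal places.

0.2213

Posterior ∝ prior × likelihood, so P(k | x) ∝ π_k f_k(x); normalise over all components.
Component likelihoods at x = 6 correct answers out of 17:
  f_A = C(17,6)·0.33^6·0.67^11 = 12376·0.00129147·0.012213 = 0.195203
  f_B = C(17,6)·0.53^6·0.47^11 = 12376·0.0221644·0.000247216 = 0.0678128
  f_C = C(17,6)·0.70^6·0.30^11 = 12376·0.117649·1.77147e-06 = 0.0025793
Unnormalised posteriors:
  π_A·f_A = 0.50 × 0.195203 = 0.0976016
  π_B·f_B = 0.41 × 0.0678128 = 0.0278033
  π_C·f_C = 0.09 × 0.0025793 = 0.000232137
Marginal: 0.0976016 + 0.0278033 + 0.000232137 = 0.125637
So the posterior for Level B is 0.0278033 / 0.125637 ≈ 0.2213.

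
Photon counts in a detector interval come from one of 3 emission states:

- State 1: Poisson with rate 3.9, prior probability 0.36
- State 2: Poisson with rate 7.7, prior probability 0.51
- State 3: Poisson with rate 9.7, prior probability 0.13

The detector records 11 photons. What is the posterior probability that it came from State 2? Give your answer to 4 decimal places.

0.6872

The responsibility of component k is π_k f_k(x) divided by Σ_j π_j f_j(x).
Evaluate each component's likelihood at the observed value:
  p_1 = e^(−3.9)·3.9^11/11! = 0.00160993
  p_2 = e^(−7.7)·7.7^11/11! = 0.0639992
  p_3 = e^(−9.7)·9.7^11/11! = 0.109819
Prior × likelihood for each component:
  π_1·p_1 = 0.36 × 0.00160993 = 0.000579574
  π_2·p_2 = 0.51 × 0.0639992 = 0.0326396
  π_3·p_3 = 0.13 × 0.109819 = 0.0142765
Denominator: 0.000579574 + 0.0326396 + 0.0142765 = 0.0474956
P(State 2 | the observation) ≈ 0.6872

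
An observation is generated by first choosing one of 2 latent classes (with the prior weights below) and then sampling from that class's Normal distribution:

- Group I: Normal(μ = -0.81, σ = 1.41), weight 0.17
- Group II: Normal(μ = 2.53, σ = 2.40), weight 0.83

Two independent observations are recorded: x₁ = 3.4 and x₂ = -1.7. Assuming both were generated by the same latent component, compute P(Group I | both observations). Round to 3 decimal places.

The responsibility of component k is P(Z=k) f_k(x) divided by Σ_j P(Z=j) f_j(x).
Since both observations come from the same component, the likelihood for component k is f_k(x₁)·f_k(x₂).
  L_I = [0.00327946] × [0.231833] = 0.000760287
  L_II = [0.155655] × [0.0351683] = 0.00547414
Prior × likelihood for each component:
  P(Z=I)·L_I = 0.17 × 0.000760287 = 0.000129249
  P(Z=II)·L_II = 0.83 × 0.00547414 = 0.00454353
Evidence: 0.000129249 + 0.00454353 = 0.00467278
Responsibility of Group I: 0.000129249 / 0.00467278 ≈ 0.028

0.028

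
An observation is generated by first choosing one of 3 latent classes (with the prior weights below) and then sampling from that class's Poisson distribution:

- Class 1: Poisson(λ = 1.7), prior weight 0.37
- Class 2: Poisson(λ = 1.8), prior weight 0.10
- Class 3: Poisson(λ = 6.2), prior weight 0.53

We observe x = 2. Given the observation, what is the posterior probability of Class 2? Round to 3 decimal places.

0.185

Apply Bayes' rule: the posterior for each component is proportional to its prior times its likelihood at x.
Poisson probabilities:
  p_1 = 0.263978
  p_2 = 0.267784
  p_3 = 0.0390057
Unnormalised posteriors:
  w_1·p_1 = 0.37 × 0.263978 = 0.0976717
  w_2·p_2 = 0.10 × 0.267784 = 0.0267784
  w_3·p_3 = 0.53 × 0.0390057 = 0.020673
Normaliser: 0.0976717 + 0.0267784 + 0.020673 = 0.145123
Responsibility of Class 2: 0.0267784 / 0.145123 ≈ 0.185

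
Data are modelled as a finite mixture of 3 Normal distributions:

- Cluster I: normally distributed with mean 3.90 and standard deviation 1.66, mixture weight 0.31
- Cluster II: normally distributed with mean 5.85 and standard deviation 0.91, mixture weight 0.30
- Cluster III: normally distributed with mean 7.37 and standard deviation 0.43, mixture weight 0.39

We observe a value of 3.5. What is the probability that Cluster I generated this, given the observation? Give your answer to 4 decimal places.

Posterior ∝ prior × likelihood, so P(k | x) ∝ π_k f_k(x); normalise over all components.
Component likelihoods at x = 3.5:
  p_I = (1/(1.66·√(2π)))·exp(−(3.5−3.90)²/(2·1.66²)) = 0.240327·exp(-0.02903) = 0.23345
  p_II = (1/(0.91·√(2π)))·exp(−(3.5−5.85)²/(2·0.91²)) = 0.438398·exp(-3.33444) = 0.0156221
  p_III = (1/(0.43·√(2π)))·exp(−(3.5−7.37)²/(2·0.43²)) = 0.927773·exp(-40.50000) = 2.39065e-18
Weight by the priors:
  π_I·p_I = 0.31 × 0.23345 = 0.0723695
  π_II·p_II = 0.30 × 0.0156221 = 0.00468663
  π_III·p_III = 0.39 × 2.39065e-18 = 9.32352e-19
Denominator: 0.0723695 + 0.00468663 + 9.32352e-19 = 0.0770561
P(Cluster I | 3.5) = 0.0723695 / 0.0770561 ≈ 0.9392

0.9392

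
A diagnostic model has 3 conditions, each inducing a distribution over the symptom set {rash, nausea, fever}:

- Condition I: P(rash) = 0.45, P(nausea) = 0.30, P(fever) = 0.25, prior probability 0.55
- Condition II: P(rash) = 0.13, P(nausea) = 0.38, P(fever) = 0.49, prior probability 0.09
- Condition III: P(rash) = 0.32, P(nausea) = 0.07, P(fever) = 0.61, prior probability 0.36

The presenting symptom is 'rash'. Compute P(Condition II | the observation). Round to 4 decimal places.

0.0312

P(component k | x) = π_k·f_k(x) / marginal(x), where marginal(x) = Σ_j π_j·f_j(x).
Categorical probabilities:
  L_I = P(rash | comp) = 0.45
  L_II = P(rash | comp) = 0.13
  L_III = P(rash | comp) = 0.32
Prior × likelihood for each component:
  π_I·L_I = 0.55 × 0.45 = 0.2475
  π_II·L_II = 0.09 × 0.13 = 0.0117
  π_III·L_III = 0.36 × 0.32 = 0.1152
Sum: 0.2475 + 0.0117 + 0.1152 = 0.3744
P(Condition II | data) = 0.0117 / 0.3744 ≈ 0.0312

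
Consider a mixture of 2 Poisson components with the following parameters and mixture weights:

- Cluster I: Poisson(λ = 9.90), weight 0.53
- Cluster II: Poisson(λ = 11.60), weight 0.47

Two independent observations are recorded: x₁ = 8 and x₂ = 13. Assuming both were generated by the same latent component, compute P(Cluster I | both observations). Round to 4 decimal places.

By Bayes' theorem, P(k | x) = π_k f_k(x) / Σ_j π_j f_j(x).
Since both observations come from the same component, the likelihood for component k is f_k(x₁)·f_k(x₂).
  f_I = [e^(−9.90)·9.90^8/8! = 0.114827] × [0.0707069] = 0.00811909
  f_II = [e^(−11.60)·11.60^8/8! = 0.0745294] × [0.101358] = 0.00755414
Prior × likelihood for each component:
  π_I·f_I = 0.53 × 0.00811909 = 0.00430312
  π_II·f_II = 0.47 × 0.00755414 = 0.00355045
Evidence: 0.00430312 + 0.00355045 = 0.00785356
P(Cluster I | data) = 0.00430312 / 0.00785356 ≈ 0.5479

0.5479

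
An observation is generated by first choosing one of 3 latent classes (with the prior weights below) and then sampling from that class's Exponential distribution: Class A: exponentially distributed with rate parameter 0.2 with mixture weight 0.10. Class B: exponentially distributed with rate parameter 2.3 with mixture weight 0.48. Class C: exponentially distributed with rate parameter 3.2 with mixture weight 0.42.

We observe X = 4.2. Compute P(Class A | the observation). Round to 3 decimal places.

Apply Bayes' rule: the posterior for each component is proportional to its prior times its likelihood at x.
Exponential densities:
  p_A = 0.2·e^(−0.2·4.2) = 0.2·e^(−0.8400) = 0.0863421
  p_B = 2.3·e^(−2.3·4.2) = 2.3·e^(−9.6600) = 0.000146704
  p_C = 3.2·e^(−3.2·4.2) = 3.2·e^(−13.4400) = 4.65835e-06
Prior × likelihood for each component:
  π_A·p_A = 0.10 × 0.0863421 = 0.00863421
  π_B·p_B = 0.48 × 0.000146704 = 7.04181e-05
  π_C·p_C = 0.42 × 4.65835e-06 = 1.95651e-06
Denominator: 0.00863421 + 7.04181e-05 + 1.95651e-06 = 0.00870659
P(Class A | 4.2) = 0.00863421 / 0.00870659 ≈ 0.992

0.992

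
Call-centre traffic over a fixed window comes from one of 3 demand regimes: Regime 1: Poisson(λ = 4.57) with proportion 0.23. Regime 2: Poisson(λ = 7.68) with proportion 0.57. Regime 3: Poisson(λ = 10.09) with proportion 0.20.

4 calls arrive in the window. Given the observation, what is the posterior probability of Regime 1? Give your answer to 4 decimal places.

0.5091

P(component k | x) = P(Z=k)·f_k(x) / marginal(x), where marginal(x) = Σ_j P(Z=j)·f_j(x).
Poisson probabilities:
  L_1 = 0.188247
  L_2 = 0.0669656
  L_3 = 0.0179193
Prior × likelihood for each component:
  P(Z=1)·L_1 = 0.23 × 0.188247 = 0.0432968
  P(Z=2)·L_2 = 0.57 × 0.0669656 = 0.0381704
  P(Z=3)·L_3 = 0.20 × 0.0179193 = 0.00358387
Evidence: 0.0432968 + 0.0381704 + 0.00358387 = 0.0850511
P(Regime 1 | x) = 0.0432968 / 0.0850511 ≈ 0.5091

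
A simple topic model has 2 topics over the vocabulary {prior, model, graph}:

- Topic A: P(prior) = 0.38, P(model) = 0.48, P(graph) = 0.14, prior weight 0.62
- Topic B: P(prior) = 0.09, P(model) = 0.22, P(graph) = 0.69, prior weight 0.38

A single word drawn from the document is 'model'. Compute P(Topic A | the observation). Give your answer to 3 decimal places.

0.781

Posterior ∝ prior × likelihood, so P(k | x) ∝ π_k f_k(x); normalise over all components.
Component likelihoods at x = 'model':
  p_A = 0.48
  p_B = 0.22
Unnormalised posteriors:
  π_A·p_A = 0.62 × 0.48 = 0.2976
  π_B·p_B = 0.38 × 0.22 = 0.0836
Denominator: 0.2976 + 0.0836 = 0.3812
So the posterior for Topic A is 0.2976 / 0.3812 ≈ 0.781.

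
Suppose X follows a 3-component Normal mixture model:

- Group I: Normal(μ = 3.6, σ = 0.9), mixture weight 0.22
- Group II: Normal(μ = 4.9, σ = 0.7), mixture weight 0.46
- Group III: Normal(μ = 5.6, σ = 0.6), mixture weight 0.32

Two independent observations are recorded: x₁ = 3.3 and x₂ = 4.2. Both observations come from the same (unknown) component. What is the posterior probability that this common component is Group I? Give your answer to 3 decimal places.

P(component k | x) = w_k·f_k(x) / marginal(x), where marginal(x) = Σ_j w_j·f_j(x).
Since both observations come from the same component, the likelihood for component k is f_k(x₁)·f_k(x₂).
  f_I = [0.419315] × [0.354942] = 0.148832
  f_II = [0.0418147] × [0.345672] = 0.0144542
  f_III = [0.000428451] × [0.0437031] = 1.87246e-05
Multiply by the mixture weights:
  w_I·f_I = 0.22 × 0.148832 = 0.0327431
  w_II·f_II = 0.46 × 0.0144542 = 0.00664892
  w_III·f_III = 0.32 × 1.87246e-05 = 5.99188e-06
Sum: 0.0327431 + 0.00664892 + 5.99188e-06 = 0.0393981
Responsibility of Group I: 0.0327431 / 0.0393981 ≈ 0.831

0.831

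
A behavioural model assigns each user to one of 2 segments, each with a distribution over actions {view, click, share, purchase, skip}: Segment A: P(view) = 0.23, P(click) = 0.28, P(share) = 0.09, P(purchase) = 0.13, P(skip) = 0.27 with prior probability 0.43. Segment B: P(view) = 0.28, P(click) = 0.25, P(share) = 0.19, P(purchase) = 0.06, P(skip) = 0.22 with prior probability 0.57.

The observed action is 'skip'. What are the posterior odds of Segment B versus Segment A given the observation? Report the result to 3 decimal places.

Only the two components matter; the odds are (π_i f_i(x)) / (π_j f_j(x)).
Categorical probabilities:
  L_A = P(skip | comp) = 0.27
  L_B = P(skip | comp) = 0.22
Posterior odds = (π_B·L_B) / (π_A·L_A) = (0.57·0.22) / (0.43·0.27) = 0.1254 / 0.1161 ≈ 1.080

1.080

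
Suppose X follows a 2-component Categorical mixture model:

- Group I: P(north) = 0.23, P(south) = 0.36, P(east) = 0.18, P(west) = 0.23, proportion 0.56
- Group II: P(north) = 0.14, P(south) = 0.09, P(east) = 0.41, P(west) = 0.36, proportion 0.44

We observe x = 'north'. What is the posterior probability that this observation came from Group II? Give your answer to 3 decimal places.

0.324

P(component k | x) = w_k·f_k(x) / marginal(x), where marginal(x) = Σ_j w_j·f_j(x).
Evaluate each component's likelihood at the observed value:
  p_I = P(north | comp) = 0.23
  p_II = P(north | comp) = 0.14
Prior × likelihood for each component:
  w_I·p_I = 0.56 × 0.23 = 0.1288
  w_II·p_II = 0.44 × 0.14 = 0.0616
Normaliser: 0.1288 + 0.0616 = 0.1904
So the posterior for Group II is 0.0616 / 0.1904 ≈ 0.324.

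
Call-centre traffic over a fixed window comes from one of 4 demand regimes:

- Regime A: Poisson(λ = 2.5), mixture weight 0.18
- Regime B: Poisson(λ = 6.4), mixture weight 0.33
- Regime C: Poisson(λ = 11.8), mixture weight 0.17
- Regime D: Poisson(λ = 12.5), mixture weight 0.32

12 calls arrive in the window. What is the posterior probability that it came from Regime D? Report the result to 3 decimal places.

0.593

P(component k | x) = π_k·f_k(x) / marginal(x), where marginal(x) = Σ_j π_j·f_j(x).
Evaluate each component's likelihood at the observed value:
  f_A = e^(−2.5)·2.5^12/12! = 1.02143e-05
  f_B = e^(−6.4)·6.4^12/12! = 0.0163809
  f_C = e^(−11.8)·11.8^12/12! = 0.114175
  f_D = e^(−12.5)·12.5^12/12! = 0.113215
Weight by the priors:
  π_A·f_A = 0.18 × 1.02143e-05 = 1.83857e-06
  π_B·f_B = 0.33 × 0.0163809 = 0.0054057
  π_C·f_C = 0.17 × 0.114175 = 0.0194098
  π_D·f_D = 0.32 × 0.113215 = 0.0362286
Denominator: 1.83857e-06 + 0.0054057 + 0.0194098 + 0.0362286 = 0.061046
P(Regime D | 12 calls) ≈ 0.593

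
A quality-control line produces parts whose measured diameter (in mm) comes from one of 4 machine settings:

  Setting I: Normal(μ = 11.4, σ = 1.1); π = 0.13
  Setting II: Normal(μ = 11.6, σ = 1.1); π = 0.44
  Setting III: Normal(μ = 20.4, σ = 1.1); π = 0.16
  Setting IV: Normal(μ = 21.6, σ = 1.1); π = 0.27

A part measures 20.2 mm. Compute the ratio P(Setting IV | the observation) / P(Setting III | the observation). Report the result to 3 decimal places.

Only the two components matter; the odds are (w_i f_i(x)) / (w_j f_j(x)).
Normal densities:
  L_I = (1/(1.1·√(2π)))·exp(−(20.2−11.4)²/(2·1.1²)) = 0.362675·exp(-32.00000) = 4.59297e-15
  L_II = (1/(1.1·√(2π)))·exp(−(20.2−11.6)²/(2·1.1²)) = 0.362675·exp(-30.56198) = 1.93471e-14
  L_III = (1/(1.1·√(2π)))·exp(−(20.2−20.4)²/(2·1.1²)) = 0.362675·exp(-0.01653) = 0.356729
  L_IV = (1/(1.1·√(2π)))·exp(−(20.2−21.6)²/(2·1.1²)) = 0.362675·exp(-0.80992) = 0.161352
Posterior odds = (w_IV·L_IV) / (w_III·L_III) = (0.27·0.161352) / (0.16·0.356729) = 0.0435651 / 0.0570767 ≈ 0.763

0.763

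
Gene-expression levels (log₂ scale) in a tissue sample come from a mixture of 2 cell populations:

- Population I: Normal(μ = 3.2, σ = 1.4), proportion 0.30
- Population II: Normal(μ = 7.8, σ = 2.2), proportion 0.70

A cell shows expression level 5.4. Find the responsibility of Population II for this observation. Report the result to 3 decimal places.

By Bayes' theorem, P(k | x) = w_k f_k(x) / Σ_j w_j f_j(x).
Normal densities:
  p_I = (1/(1.4·√(2π)))·exp(−(5.4−3.2)²/(2·1.4²)) = 0.284959·exp(-1.23469) = 0.0829013
  p_II = (1/(2.2·√(2π)))·exp(−(5.4−7.8)²/(2·2.2²)) = 0.181337·exp(-0.59504) = 0.100015
Unnormalised posteriors:
  w_I·p_I = 0.30 × 0.0829013 = 0.0248704
  w_II·p_II = 0.70 × 0.100015 = 0.0700104
Denominator: 0.0248704 + 0.0700104 = 0.0948807
So the posterior for Population II is 0.0700104 / 0.0948807 ≈ 0.738.

0.738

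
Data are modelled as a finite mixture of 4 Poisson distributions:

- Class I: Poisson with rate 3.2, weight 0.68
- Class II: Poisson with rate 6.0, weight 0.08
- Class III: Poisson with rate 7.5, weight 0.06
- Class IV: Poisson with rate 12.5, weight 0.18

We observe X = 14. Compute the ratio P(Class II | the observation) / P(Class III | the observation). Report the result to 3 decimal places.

0.263

The posterior odds equal the prior odds times the likelihood ratio: (π_i/π_j)·(f_i(x)/f_j(x)).
Evaluate each component's likelihood at the observed value:
  L_I = 5.52013e-06
  L_II = 0.00222814
  L_III = 0.0113042
  L_IV = 0.0971965
Odds = (0.08/0.06) × (0.00222814/0.0113042) = 1.33333 × 0.197107 ≈ 0.263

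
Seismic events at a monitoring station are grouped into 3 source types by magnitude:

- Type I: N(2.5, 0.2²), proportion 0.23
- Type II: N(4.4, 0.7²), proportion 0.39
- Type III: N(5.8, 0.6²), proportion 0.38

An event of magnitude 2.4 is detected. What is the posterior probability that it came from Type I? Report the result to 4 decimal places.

P(component k | x) = w_k·f_k(x) / marginal(x), where marginal(x) = Σ_j w_j·f_j(x).
Normal densities:
  f_I = (1/(0.2·√(2π)))·exp(−(2.4−2.5)²/(2·0.2²)) = 1.994711·exp(-0.12500) = 1.76033
  f_II = (1/(0.7·√(2π)))·exp(−(2.4−4.4)²/(2·0.7²)) = 0.569918·exp(-4.08163) = 0.00962014
  f_III = (1/(0.6·√(2π)))·exp(−(2.4−5.8)²/(2·0.6²)) = 0.664904·exp(-16.05556) = 7.07815e-08
Multiply by the mixture weights:
  w_I·f_I = 0.23 × 1.76033 = 0.404875
  w_II·f_II = 0.39 × 0.00962014 = 0.00375186
  w_III·f_III = 0.38 × 7.07815e-08 = 2.6897e-08
Normaliser: 0.404875 + 0.00375186 + 2.6897e-08 = 0.408627
P(Type I | data) ≈ 0.9908

0.9908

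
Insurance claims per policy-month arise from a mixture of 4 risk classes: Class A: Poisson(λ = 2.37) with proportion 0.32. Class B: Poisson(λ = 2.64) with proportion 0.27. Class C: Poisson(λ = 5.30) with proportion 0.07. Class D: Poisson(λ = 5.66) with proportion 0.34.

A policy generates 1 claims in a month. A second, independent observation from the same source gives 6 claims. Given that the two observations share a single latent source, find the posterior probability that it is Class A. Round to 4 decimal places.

Posterior ∝ prior × likelihood, so P(k | x) ∝ π_k f_k(x); normalise over all components.
Since both observations come from the same component, the likelihood for component k is f_k(x₁)·f_k(x₂).
  p_A = [0.221549] × [0.023008] = 0.00509742
  p_B = [0.188394] × [0.0335547] = 0.0063215
  p_C = [0.0264554] × [0.15366] = 0.00406515
  p_D = [0.019711] × [0.159023] = 0.00313451
Prior × likelihood for each component:
  π_A·p_A = 0.32 × 0.00509742 = 0.00163117
  π_B·p_B = 0.27 × 0.0063215 = 0.0017068
  π_C·p_C = 0.07 × 0.00406515 = 0.000284561
  π_D·p_D = 0.34 × 0.00313451 = 0.00106573
Marginal: 0.00163117 + 0.0017068 + 0.000284561 + 0.00106573 = 0.00468827
Responsibility of Class A: 0.00163117 / 0.00468827 ≈ 0.3479

0.3479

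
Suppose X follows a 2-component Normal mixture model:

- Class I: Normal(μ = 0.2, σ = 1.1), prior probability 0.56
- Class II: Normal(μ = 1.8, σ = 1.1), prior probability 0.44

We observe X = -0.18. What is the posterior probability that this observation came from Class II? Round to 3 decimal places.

0.142

By Bayes' theorem, P(k | x) = P(Z=k) f_k(x) / Σ_j P(Z=j) f_j(x).
Normal densities:
  L_I = (1/(1.1·√(2π)))·exp(−(-0.18−0.2)²/(2·1.1²)) = 0.362675·exp(-0.05967) = 0.341667
  L_II = (1/(1.1·√(2π)))·exp(−(-0.18−1.8)²/(2·1.1²)) = 0.362675·exp(-1.62000) = 0.0717729
Prior × likelihood for each component:
  P(Z=I)·L_I = 0.56 × 0.341667 = 0.191334
  P(Z=II)·L_II = 0.44 × 0.0717729 = 0.0315801
Marginal: 0.191334 + 0.0315801 = 0.222914
So the posterior for Class II is 0.0315801 / 0.222914 ≈ 0.142.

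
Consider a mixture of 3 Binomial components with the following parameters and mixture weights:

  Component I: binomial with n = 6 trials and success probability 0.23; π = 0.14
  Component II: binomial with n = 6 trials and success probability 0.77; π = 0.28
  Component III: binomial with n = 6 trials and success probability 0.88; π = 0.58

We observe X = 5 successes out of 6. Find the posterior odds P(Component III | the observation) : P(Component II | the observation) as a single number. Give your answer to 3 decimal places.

Posterior odds = (π_i f_i(x)) / (π_j f_j(x)); the normalising sum cancels.
Binomial probabilities:
  p_I = 0.00297359
  p_II = 0.373536
  p_III = 0.379967
Odds = (0.58/0.28) × (0.379967/0.373536) = 2.07143 × 1.01722 ≈ 2.107

2.107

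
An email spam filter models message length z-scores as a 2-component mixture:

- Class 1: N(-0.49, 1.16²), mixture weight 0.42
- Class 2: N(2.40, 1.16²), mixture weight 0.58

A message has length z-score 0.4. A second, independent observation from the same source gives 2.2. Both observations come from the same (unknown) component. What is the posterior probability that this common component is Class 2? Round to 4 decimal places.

Apply Bayes' rule: the posterior for each component is proportional to its prior times its likelihood at x.
Since both observations come from the same component, the likelihood for component k is f_k(x₁)·f_k(x₂).
  L_1 = [(1/(1.16·√(2π)))·exp(−(0.4−-0.49)²/(2·1.16²)) = 0.343916·exp(-0.29433) = 0.256228] × [0.0233733] = 0.0059889
  L_2 = [(1/(1.16·√(2π)))·exp(−(0.4−2.40)²/(2·1.16²)) = 0.343916·exp(-1.48633) = 0.0777945] × [0.338842] = 0.02636
Multiply by the mixture weights:
  π_1·L_1 = 0.42 × 0.0059889 = 0.00251534
  π_2·L_2 = 0.58 × 0.02636 = 0.0152888
Normaliser: 0.00251534 + 0.0152888 = 0.0178042
Responsibility of Class 2: 0.0152888 / 0.0178042 ≈ 0.8587

0.8587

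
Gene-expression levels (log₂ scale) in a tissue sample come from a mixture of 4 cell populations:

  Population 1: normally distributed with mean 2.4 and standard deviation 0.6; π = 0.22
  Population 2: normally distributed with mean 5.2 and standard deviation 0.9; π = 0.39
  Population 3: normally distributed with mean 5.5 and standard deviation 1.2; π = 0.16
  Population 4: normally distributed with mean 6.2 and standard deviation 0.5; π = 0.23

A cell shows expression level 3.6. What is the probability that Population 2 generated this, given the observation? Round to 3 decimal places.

P(component k | x) = w_k·f_k(x) / marginal(x), where marginal(x) = Σ_j w_j·f_j(x).
Evaluate each component's likelihood at the observed value:
  p_1 = (1/(0.6·√(2π)))·exp(−(3.6−2.4)²/(2·0.6²)) = 0.664904·exp(-2.00000) = 0.0899849
  p_2 = (1/(0.9·√(2π)))·exp(−(3.6−5.2)²/(2·0.9²)) = 0.443269·exp(-1.58025) = 0.0912799
  p_3 = (1/(1.2·√(2π)))·exp(−(3.6−5.5)²/(2·1.2²)) = 0.332452·exp(-1.25347) = 0.0949189
  p_4 = (1/(0.5·√(2π)))·exp(−(3.6−6.2)²/(2·0.5²)) = 0.797885·exp(-13.52000) = 1.07221e-06
Weight by the priors:
  w_1·p_1 = 0.22 × 0.0899849 = 0.0197967
  w_2·p_2 = 0.39 × 0.0912799 = 0.0355992
  w_3·p_3 = 0.16 × 0.0949189 = 0.015187
  w_4·p_4 = 0.23 × 1.07221e-06 = 2.46608e-07
Denominator: 0.0197967 + 0.0355992 + 0.015187 + 2.46608e-07 = 0.0705831
Responsibility of Population 2: 0.0355992 / 0.0705831 ≈ 0.504

0.504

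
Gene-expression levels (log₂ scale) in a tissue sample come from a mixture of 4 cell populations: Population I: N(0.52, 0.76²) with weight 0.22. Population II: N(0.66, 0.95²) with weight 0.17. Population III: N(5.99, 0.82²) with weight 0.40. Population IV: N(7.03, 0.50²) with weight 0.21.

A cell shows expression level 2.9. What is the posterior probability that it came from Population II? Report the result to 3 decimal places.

0.813

Posterior ∝ prior × likelihood, so P(k | x) ∝ π_k f_k(x); normalise over all components.
Evaluate each component's likelihood at the observed value:
  p_I = (1/(0.76·√(2π)))·exp(−(2.9−0.52)²/(2·0.76²)) = 0.524924·exp(-4.90339) = 0.00389565
  p_II = (1/(0.95·√(2π)))·exp(−(2.9−0.66)²/(2·0.95²)) = 0.419939·exp(-2.77983) = 0.0260567
  p_III = (1/(0.82·√(2π)))·exp(−(2.9−5.99)²/(2·0.82²)) = 0.486515·exp(-7.10001) = 0.00040142
  p_IV = (1/(0.50·√(2π)))·exp(−(2.9−7.03)²/(2·0.50²)) = 0.797885·exp(-34.11380) = 1.22041e-15
Multiply by the mixture weights:
  π_I·p_I = 0.22 × 0.00389565 = 0.000857043
  π_II·p_II = 0.17 × 0.0260567 = 0.00442964
  π_III·p_III = 0.40 × 0.00040142 = 0.000160568
  π_IV·p_IV = 0.21 × 1.22041e-15 = 2.56286e-16
Evidence: 0.000857043 + 0.00442964 + 0.000160568 + 2.56286e-16 = 0.00544726
So the posterior for Population II is 0.00442964 / 0.00544726 ≈ 0.813.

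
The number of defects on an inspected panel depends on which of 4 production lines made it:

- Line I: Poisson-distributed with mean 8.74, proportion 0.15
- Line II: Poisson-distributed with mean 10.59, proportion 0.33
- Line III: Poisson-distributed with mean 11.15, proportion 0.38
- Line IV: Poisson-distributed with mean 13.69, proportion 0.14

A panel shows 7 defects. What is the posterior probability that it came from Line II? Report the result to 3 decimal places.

0.356

Apply Bayes' rule: the posterior for each component is proportional to its prior times its likelihood at x.
Evaluate each component's likelihood at the observed value:
  L_I = e^(−8.74)·8.74^7/7! = 0.123713
  L_II = e^(−10.59)·10.59^7/7! = 0.0745869
  L_III = e^(−11.15)·11.15^7/7! = 0.0611097
  L_IV = e^(−13.69)·13.69^7/7! = 0.0202723
Weight by the priors:
  π_I·L_I = 0.15 × 0.123713 = 0.018557
  π_II·L_II = 0.33 × 0.0745869 = 0.0246137
  π_III·L_III = 0.38 × 0.0611097 = 0.0232217
  π_IV·L_IV = 0.14 × 0.0202723 = 0.00283812
Denominator: 0.018557 + 0.0246137 + 0.0232217 + 0.00283812 = 0.0692304
P(Line II | the observation) = 0.0246137 / 0.0692304 ≈ 0.356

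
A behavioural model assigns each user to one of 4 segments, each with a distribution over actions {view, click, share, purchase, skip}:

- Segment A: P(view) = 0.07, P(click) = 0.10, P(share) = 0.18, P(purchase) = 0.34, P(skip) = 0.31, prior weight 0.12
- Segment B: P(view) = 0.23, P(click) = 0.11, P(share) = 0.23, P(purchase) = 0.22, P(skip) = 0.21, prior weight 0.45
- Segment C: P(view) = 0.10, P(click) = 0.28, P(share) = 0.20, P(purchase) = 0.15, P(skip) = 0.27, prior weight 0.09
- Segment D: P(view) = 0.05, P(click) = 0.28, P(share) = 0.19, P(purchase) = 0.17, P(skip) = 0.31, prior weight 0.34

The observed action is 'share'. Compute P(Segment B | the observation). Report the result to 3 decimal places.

Posterior ∝ prior × likelihood, so P(k | x) ∝ P(Z=k) f_k(x); normalise over all components.
Categorical probabilities:
  p_A = 0.18
  p_B = 0.23
  p_C = 0.2
  p_D = 0.19
Multiply by the mixture weights:
  P(Z=A)·p_A = 0.12 × 0.18 = 0.0216
  P(Z=B)·p_B = 0.45 × 0.23 = 0.1035
  P(Z=C)·p_C = 0.09 × 0.2 = 0.018
  P(Z=D)·p_D = 0.34 × 0.19 = 0.0646
Normaliser: 0.0216 + 0.1035 + 0.018 + 0.0646 = 0.2077
So the posterior for Segment B is 0.1035 / 0.2077 ≈ 0.498.

0.498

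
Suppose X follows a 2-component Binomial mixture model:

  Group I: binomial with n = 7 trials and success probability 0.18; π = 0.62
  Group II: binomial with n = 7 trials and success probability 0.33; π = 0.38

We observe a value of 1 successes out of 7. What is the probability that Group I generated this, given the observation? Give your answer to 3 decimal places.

0.749

By Bayes' theorem, P(k | x) = π_k f_k(x) / Σ_j π_j f_j(x).
Evaluate each component's likelihood at the observed value:
  L_I = 0.383048
  L_II = 0.208959
Weight by the priors:
  π_I·L_I = 0.62 × 0.383048 = 0.23749
  π_II·L_II = 0.38 × 0.208959 = 0.0794044
Evidence: 0.23749 + 0.0794044 = 0.316894
Responsibility of Group I: 0.23749 / 0.316894 ≈ 0.749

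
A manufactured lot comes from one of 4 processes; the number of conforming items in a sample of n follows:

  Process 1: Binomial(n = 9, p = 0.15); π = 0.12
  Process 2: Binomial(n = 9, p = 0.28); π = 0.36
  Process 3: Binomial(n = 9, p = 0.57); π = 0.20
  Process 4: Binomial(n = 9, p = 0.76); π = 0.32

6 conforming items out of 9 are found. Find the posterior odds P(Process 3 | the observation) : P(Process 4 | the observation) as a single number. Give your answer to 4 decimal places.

0.6398

The posterior odds equal the prior odds times the likelihood ratio: (P(Z=i)/P(Z=j))·(f_i(x)/f_j(x)).
Evaluate each component's likelihood at the observed value:
  f_1 = C(9,6)·0.15^6·0.85^3 = 84·1.13906e-05·0.614125 = 0.000587602
  f_2 = C(9,6)·0.28^6·0.72^3 = 84·0.00048189·0.373248 = 0.0151086
  f_3 = C(9,6)·0.57^6·0.43^3 = 84·0.0342964·0.079507 = 0.229052
  f_4 = C(9,6)·0.76^6·0.24^3 = 84·0.1927·0.013824 = 0.223766
Posterior odds = (P(Z=3)·f_3) / (P(Z=4)·f_4) = (0.20·0.229052) / (0.32·0.223766) = 0.0458104 / 0.0716052 ≈ 0.6398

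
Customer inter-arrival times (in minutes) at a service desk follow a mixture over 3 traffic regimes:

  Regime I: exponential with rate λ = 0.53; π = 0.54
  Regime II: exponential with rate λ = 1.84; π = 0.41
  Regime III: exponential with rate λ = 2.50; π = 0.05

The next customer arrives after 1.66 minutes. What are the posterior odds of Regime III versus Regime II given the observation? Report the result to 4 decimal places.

0.0554

Since P(k|x) ∝ π_k f_k(x), the posterior odds are π_i f_i(x) / (π_j f_j(x)).
Exponential densities:
  L_I = 0.219879
  L_II = 0.0867578
  L_III = 0.039411
Posterior odds = (π_III·L_III) / (π_II·L_II) = (0.05·0.039411) / (0.41·0.0867578) = 0.00197055 / 0.0355707 ≈ 0.0554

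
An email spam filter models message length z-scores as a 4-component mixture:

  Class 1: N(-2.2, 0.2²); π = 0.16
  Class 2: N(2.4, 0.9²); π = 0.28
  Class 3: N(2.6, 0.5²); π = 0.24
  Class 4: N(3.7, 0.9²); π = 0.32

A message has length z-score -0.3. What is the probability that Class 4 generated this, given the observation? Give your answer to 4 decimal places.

0.0053

P(component k | x) = π_k·f_k(x) / marginal(x), where marginal(x) = Σ_j π_j·f_j(x).
Component likelihoods at x = -0.3:
  L_1 = 5.03897e-20
  L_2 = 0.00492428
  L_3 = 3.95464e-08
  L_4 = 2.27688e-05
Weight by the priors:
  π_1·L_1 = 0.16 × 5.03897e-20 = 8.06235e-21
  π_2·L_2 = 0.28 × 0.00492428 = 0.0013788
  π_3·L_3 = 0.24 × 3.95464e-08 = 9.49113e-09
  π_4·L_4 = 0.32 × 2.27688e-05 = 7.286e-06
Sum: 8.06235e-21 + 0.0013788 + 9.49113e-09 + 7.286e-06 = 0.00138609
So the posterior for Class 4 is 7.286e-06 / 0.00138609 ≈ 0.0053.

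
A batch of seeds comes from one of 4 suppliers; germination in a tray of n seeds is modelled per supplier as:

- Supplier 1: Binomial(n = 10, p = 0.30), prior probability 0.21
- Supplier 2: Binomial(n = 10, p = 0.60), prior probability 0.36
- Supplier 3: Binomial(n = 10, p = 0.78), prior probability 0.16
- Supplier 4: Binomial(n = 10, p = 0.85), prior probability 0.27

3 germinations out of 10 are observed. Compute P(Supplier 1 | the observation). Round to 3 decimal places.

0.783

Posterior ∝ prior × likelihood, so P(k | x) ∝ w_k f_k(x); normalise over all components.
Binomial probabilities:
  L_1 = 0.266828
  L_2 = 0.0424673
  L_3 = 0.00142044
  L_4 = 0.000125915
Unnormalised posteriors:
  w_1·L_1 = 0.21 × 0.266828 = 0.0560339
  w_2·L_2 = 0.36 × 0.0424673 = 0.0152882
  w_3·L_3 = 0.16 × 0.00142044 = 0.000227271
  w_4·L_4 = 0.27 × 0.000125915 = 3.3997e-05
Sum: 0.0560339 + 0.0152882 + 0.000227271 + 3.3997e-05 = 0.0715834
P(Supplier 1 | 3 germinations out of 10) ≈ 0.783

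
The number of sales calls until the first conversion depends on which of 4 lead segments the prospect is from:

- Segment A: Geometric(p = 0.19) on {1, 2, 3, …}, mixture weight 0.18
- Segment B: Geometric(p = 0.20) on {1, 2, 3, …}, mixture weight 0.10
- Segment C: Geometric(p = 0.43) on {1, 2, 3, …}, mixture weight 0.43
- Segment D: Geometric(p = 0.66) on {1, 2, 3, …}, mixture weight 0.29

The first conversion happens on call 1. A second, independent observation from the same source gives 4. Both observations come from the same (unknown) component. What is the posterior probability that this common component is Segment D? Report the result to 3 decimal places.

0.197

The responsibility of component k is w_k f_k(x) divided by Σ_j w_j f_j(x).
Since both observations come from the same component, the likelihood for component k is f_k(x₁)·f_k(x₂).
  L_A = [0.19·(1−0.19)^0 = 0.19·1 = 0.19] × [0.100974] = 0.019185
  L_B = [0.20·(1−0.20)^0 = 0.20·1 = 0.2] × [0.1024] = 0.02048
  L_C = [0.43·(1−0.43)^0 = 0.43·1 = 0.43] × [0.079633] = 0.0342422
  L_D = [0.66·(1−0.66)^0 = 0.66·1 = 0.66] × [0.0259406] = 0.0171208
Multiply by the mixture weights:
  w_A·L_A = 0.18 × 0.019185 = 0.0034533
  w_B·L_B = 0.10 × 0.02048 = 0.002048
  w_C·L_C = 0.43 × 0.0342422 = 0.0147241
  w_D·L_D = 0.29 × 0.0171208 = 0.00496504
Evidence: 0.0034533 + 0.002048 + 0.0147241 + 0.00496504 = 0.0251905
P(Segment D | x) ≈ 0.197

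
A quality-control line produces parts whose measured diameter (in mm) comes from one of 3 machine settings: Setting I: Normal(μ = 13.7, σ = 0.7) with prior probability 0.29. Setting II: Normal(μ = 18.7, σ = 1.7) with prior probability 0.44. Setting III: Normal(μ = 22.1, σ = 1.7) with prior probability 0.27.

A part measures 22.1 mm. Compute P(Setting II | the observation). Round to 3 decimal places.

0.181

Posterior ∝ prior × likelihood, so P(k | x) ∝ P(Z=k) f_k(x); normalise over all components.
Component likelihoods at x = 22.1 mm:
  L_I = 3.06626e-32
  L_II = 0.0317594
  L_III = 0.234672
Prior × likelihood for each component:
  P(Z=I)·L_I = 0.29 × 3.06626e-32 = 8.89216e-33
  P(Z=II)·L_II = 0.44 × 0.0317594 = 0.0139741
  P(Z=III)·L_III = 0.27 × 0.234672 = 0.0633614
Evidence: 8.89216e-33 + 0.0139741 + 0.0633614 = 0.0773356
Responsibility of Setting II: 0.0139741 / 0.0773356 ≈ 0.181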